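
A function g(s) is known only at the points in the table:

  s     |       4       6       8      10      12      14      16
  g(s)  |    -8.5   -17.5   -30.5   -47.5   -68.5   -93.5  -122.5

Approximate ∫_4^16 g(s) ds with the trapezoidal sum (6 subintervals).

-646

Δs = 2.
T_6 = (2/2)·[(-8.5) + 2·(-17.5) + 2·(-30.5) + 2·(-47.5) + 2·(-68.5) + 2·(-93.5) + (-122.5)] = -646.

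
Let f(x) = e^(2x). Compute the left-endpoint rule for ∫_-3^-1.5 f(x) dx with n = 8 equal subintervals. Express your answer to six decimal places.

Δx = (-1.5 − (-3))/8 = 0.1875.
Left endpoints: -3, -2.8125, -2.625, -2.4375, -2.25, -2.0625, -1.875, -1.6875.
f(-3) ≈ 0.002479, f(-2.8125) ≈ 0.003607, f(-2.625) ≈ 0.005248, f(-2.4375) ≈ 0.007635, f(-2.25) ≈ 0.011109, f(-2.0625) ≈ 0.016163, f(-1.875) ≈ 0.023518, f(-1.6875) ≈ 0.034218.
Sum = Δx · [f(-3) + f(-2.8125) + f(-2.625) + ...].
Sum ≈ 0.019496.

0.019496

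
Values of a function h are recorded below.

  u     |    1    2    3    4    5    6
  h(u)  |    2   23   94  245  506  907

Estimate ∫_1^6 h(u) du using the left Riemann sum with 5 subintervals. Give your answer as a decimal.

870

Δu = 1.
Sum = 1·[2 + 23 + 94 + 245 + 506] = 870.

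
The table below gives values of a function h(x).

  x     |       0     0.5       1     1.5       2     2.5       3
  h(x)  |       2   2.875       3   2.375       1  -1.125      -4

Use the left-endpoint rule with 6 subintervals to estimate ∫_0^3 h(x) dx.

Δx = 0.5.
Sum = 0.5·[2 + 2.875 + 3 + 2.375 + 1 + (-1.125)] = 5.0625.

5.0625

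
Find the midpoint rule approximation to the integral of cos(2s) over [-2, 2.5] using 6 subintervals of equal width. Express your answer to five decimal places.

Δs = (2.5 − (-2))/6 = 0.75.
Midpoints: -1.625, -0.875, -0.125, 0.625, 1.375, 2.125.
f(-1.625) ≈ -0.99413, f(-0.875) ≈ -0.17825, f(-0.125) ≈ 0.96891, f(0.625) ≈ 0.31532, f(1.375) ≈ -0.92430, f(2.125) ≈ -0.44609.
Sum = Δs · [f(-1.625) + f(-0.875) + f(-0.125) + ...].
Sum ≈ -0.94390.

-0.94390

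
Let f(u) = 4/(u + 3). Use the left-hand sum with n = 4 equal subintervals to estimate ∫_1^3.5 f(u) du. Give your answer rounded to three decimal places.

Δu = (3.5 − 1)/4 = 0.625.
Left endpoints: 1, 1.625, 2.25, 2.875.
f(1) = 1, f(1.625) = 32/37, f(2.25) = 16/21, f(2.875) = 32/47.
Sum = Δu · [f(1) + f(1.625) + f(2.25) + f(2.875)].
Sum ≈ 2.067.

2.067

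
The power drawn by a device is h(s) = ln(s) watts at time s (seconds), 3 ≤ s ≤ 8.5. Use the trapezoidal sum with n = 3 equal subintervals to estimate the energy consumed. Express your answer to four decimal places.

Δs = (8.5 − 3)/3 = 11/6.
h(3) ≈ 1.0986, h(29/6) ≈ 1.5755, h(20/3) ≈ 1.8971, h(8.5) ≈ 2.1401.
T_3 = (Δs/2)·[h(s_0) + 2h(s_1) + 2h(s_2) + h(s_3)].
Sum ≈ 9.3353.

9.3353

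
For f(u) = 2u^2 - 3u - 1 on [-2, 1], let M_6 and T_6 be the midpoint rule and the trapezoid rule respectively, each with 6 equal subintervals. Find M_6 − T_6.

M_6 = 7.375.
T_6 = 7.75.
M_6 − T_6 = -0.375.

-0.375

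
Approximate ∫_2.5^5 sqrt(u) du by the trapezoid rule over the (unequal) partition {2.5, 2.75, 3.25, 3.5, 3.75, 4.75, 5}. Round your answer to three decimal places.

4.815

Subinterval widths: 0.25, 0.5, 0.25, 0.25, 1, 0.25.
f(2.5) ≈ 1.581, f(2.75) ≈ 1.658, f(3.25) ≈ 1.803, f(3.5) ≈ 1.871, f(3.75) ≈ 1.936, f(4.75) ≈ 2.179, f(5) ≈ 2.236.
On each subinterval the trapezoid contributes (Δu_i/2)·[f(u_{i-1}) + f(u_i)].
Sum ≈ 4.815.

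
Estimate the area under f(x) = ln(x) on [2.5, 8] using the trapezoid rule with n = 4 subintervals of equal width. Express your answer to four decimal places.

8.8020

Δx = (8 − 2.5)/4 = 1.375.
f(2.5) ≈ 0.9163, f(3.875) ≈ 1.3545, f(5.25) ≈ 1.6582, f(6.625) ≈ 1.8909, f(8) ≈ 2.0794.
T_4 = (Δx/2)·[f(x_0) + 2f(x_1) + 2f(x_2) + 2f(x_3) + f(x_4)].
Sum ≈ 8.8020.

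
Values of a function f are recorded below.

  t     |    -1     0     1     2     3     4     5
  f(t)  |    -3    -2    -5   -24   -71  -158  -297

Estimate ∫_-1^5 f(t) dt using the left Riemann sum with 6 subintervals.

-263

Δt = 1.
Sum = 1·[(-3) + (-2) + (-5) + (-24) + (-71) + (-158)] = -263.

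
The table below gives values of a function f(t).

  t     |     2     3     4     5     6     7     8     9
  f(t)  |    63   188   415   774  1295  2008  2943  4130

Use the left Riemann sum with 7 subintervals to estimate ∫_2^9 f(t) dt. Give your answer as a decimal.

Δt = 1.
Sum = 1·[63 + 188 + 415 + 774 + 1295 + 2008 + 2943] = 7686.

7686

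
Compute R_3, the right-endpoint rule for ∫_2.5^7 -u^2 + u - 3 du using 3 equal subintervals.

-131.625

Δu = (7 − 2.5)/3 = 1.5.
Right endpoints: 4, 5.5, 7.
f(4) = -15, f(5.5) = -27.75, f(7) = -45.
Sum = Δu · [f(4) + f(5.5) + f(7)].
Sum = -131.625.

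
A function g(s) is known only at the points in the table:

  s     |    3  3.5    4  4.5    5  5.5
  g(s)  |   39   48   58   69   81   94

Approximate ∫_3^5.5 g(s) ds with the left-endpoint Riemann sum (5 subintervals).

147.5

Δs = 0.5.
Sum = 0.5·[39 + 48 + 58 + 69 + 81] = 147.5.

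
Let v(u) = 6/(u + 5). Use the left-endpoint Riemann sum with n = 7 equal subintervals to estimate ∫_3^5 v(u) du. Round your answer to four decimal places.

Δu = (5 − 3)/7 = 2/7.
Left endpoints: 3, 23/7, 25/7, 27/7, 29/7, 31/7, 33/7.
v(3) = 0.75, v(23/7) = 21/29, v(25/7) = 0.7, v(27/7) = 21/31, v(29/7) = 0.65625, v(31/7) = 7/11, v(33/7) = 21/34.
Sum = Δu · [v(3) + v(23/7) + v(25/7) + ...].
Sum ≈ 1.3605.

1.3605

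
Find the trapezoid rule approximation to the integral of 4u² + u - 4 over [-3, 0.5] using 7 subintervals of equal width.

18.375

Δu = (0.5 − (-3))/7 = 0.5.
f(-3) = 29, f(-2.5) = 18.5, f(-2) = 10, f(-1.5) = 3.5, f(-1) = -1, f(-0.5) = -3.5, f(0) = -4, f(0.5) = -2.5.
T_7 = (Δu/2)·[f(u_0) + 2f(u_1) + ... + 2f(u_{6}) + f(u_7)].
Sum = 18.375.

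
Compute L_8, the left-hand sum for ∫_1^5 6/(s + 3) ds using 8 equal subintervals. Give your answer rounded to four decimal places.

Δs = (5 − 1)/8 = 0.5.
Left endpoints: 1, 1.5, 2, 2.5, 3, 3.5, 4, 4.5.
f(1) = 1.5, f(1.5) = 4/3, f(2) = 1.2, f(2.5) = 12/11, f(3) = 1, f(3.5) = 12/13, f(4) = 6/7, f(4.5) = 0.8.
Sum = Δs · [f(1) + f(1.5) + f(2) + ...].
Sum ≈ 4.3522.

4.3522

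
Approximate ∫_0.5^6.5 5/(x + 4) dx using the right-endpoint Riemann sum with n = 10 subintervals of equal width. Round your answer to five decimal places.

Δx = (6.5 − 0.5)/10 = 0.6.
Right endpoints: 1.1, 1.7, 2.3, 2.9, 3.5, 4.1, 4.7, 5.3, 5.9, 6.5.
f(1.1) = 50/51, f(1.7) = 50/57, f(2.3) = 50/63, f(2.9) = 50/69, f(3.5) = 2/3, f(4.1) = 50/81, f(4.7) = 50/87, f(5.3) = 50/93, f(5.9) = 50/99, f(6.5) = 10/21.
Sum = Δx · [f(1.1) + f(1.7) + f(2.3) + ...].
Sum ≈ 4.05205.

4.05205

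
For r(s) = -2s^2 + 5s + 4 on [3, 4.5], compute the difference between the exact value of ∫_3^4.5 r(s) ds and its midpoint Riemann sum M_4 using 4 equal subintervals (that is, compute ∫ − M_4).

Exact integral: ∫_3^4.5 r(s) ds = -8.625.
M_4 = -8.58984375.
Error = -8.625 − (-8.58984375) = -0.03515625.

-0.03515625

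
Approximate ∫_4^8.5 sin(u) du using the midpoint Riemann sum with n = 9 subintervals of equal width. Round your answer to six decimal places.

Δu = (8.5 − 4)/9 = 0.5.
Midpoints: 4.25, 4.75, 5.25, 5.75, 6.25, 6.75, 7.25, 7.75, 8.25.
f(4.25) ≈ -0.894989, f(4.75) ≈ -0.999293, f(5.25) ≈ -0.858934, f(5.75) ≈ -0.508279, f(6.25) ≈ -0.033179, f(6.75) ≈ 0.450044, f(7.25) ≈ 0.823081, f(7.75) ≈ 0.994599, f(8.25) ≈ 0.922604.
Sum = Δu · [f(4.25) + f(4.75) + f(5.25) + ...].
Sum ≈ -0.052173.

-0.052173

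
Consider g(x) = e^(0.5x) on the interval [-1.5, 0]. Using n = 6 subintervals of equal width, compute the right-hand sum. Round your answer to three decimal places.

Δx = (0 − (-1.5))/6 = 0.25.
Right endpoints: -1.25, -1, -0.75, -0.5, -0.25, 0.
g(-1.25) ≈ 0.535, g(-1) ≈ 0.607, g(-0.75) ≈ 0.687, g(-0.5) ≈ 0.779, g(-0.25) ≈ 0.882, g(0) ≈ 1.000.
Sum = Δx · [g(-1.25) + g(-1) + g(-0.75) + ...].
Sum ≈ 1.123.

1.123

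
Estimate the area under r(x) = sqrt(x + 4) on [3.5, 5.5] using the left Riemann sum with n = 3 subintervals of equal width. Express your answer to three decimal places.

5.712

Δx = (5.5 − 3.5)/3 = 2/3.
Left endpoints: 3.5, 25/6, 29/6.
r(3.5) ≈ 2.739, r(25/6) ≈ 2.858, r(29/6) ≈ 2.972.
Sum = Δx · [r(3.5) + r(25/6) + r(29/6)].
Sum ≈ 5.712.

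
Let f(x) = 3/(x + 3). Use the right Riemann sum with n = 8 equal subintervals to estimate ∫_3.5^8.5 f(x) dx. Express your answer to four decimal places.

Δx = (8.5 − 3.5)/8 = 0.625.
Right endpoints: 4.125, 4.75, 5.375, 6, 6.625, 7.25, 7.875, 8.5.
f(4.125) = 8/19, f(4.75) = 12/31, f(5.375) = 24/67, f(6) = 1/3, f(6.625) = 24/77, f(7.25) = 12/41, f(7.875) = 8/29, f(8.5) = 6/23.
Sum = Δx · [f(4.125) + f(4.75) + f(5.375) + ...].
Sum ≈ 1.6505.

1.6505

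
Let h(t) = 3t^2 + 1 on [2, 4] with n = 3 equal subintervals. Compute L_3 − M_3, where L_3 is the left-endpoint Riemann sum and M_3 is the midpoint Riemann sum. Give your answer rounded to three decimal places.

-11.333

L_3 ≈ 46.44444.
M_3 ≈ 57.77778.
L_3 − M_3 ≈ -11.333.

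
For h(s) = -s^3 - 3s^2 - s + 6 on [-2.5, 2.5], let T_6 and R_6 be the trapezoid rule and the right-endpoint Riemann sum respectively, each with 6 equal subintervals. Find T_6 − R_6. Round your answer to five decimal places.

15.10417

T_6 ≈ -2.9861111.
R_6 ≈ -18.0902778.
T_6 − R_6 ≈ 15.10417.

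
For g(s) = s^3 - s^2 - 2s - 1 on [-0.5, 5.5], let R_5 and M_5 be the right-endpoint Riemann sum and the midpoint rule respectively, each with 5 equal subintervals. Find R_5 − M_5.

88.74

R_5 = 221.31.
M_5 = 132.57.
R_5 − M_5 = 88.74.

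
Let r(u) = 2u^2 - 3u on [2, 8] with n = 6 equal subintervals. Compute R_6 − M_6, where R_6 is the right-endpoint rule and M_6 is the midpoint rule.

54

R_6 = 299.
M_6 = 245.
R_6 − M_6 = 54.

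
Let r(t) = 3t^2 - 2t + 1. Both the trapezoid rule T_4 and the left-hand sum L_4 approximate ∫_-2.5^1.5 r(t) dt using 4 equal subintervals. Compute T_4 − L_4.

-10

T_4 = 29.
L_4 = 39.
T_4 − L_4 = -10.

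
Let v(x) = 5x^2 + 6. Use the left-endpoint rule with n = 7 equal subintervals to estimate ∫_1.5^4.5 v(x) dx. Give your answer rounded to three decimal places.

145.423

Δx = (4.5 − 1.5)/7 = 3/7.
Left endpoints: 1.5, 27/14, 33/14, 39/14, 45/14, 51/14, 57/14.
v(1.5) = 17.25, v(27/14) = 4821/196, v(33/14) = 6621/196, v(39/14) = 8781/196, v(45/14) = 11301/196, v(51/14) = 14181/196, v(57/14) = 17421/196.
Sum = Δx · [v(1.5) + v(27/14) + v(33/14) + ...].
Sum ≈ 145.423.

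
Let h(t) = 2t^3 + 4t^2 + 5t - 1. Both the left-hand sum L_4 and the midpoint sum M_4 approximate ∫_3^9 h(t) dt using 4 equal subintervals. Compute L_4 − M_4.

-1156.5

L_4 = 3148.5.
M_4 = 4305.
L_4 − M_4 = -1156.5.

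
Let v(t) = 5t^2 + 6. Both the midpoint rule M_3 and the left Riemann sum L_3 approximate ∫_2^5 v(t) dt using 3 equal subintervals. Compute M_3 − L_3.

48.75

M_3 = 211.75.
L_3 = 163.
M_3 − L_3 = 48.75.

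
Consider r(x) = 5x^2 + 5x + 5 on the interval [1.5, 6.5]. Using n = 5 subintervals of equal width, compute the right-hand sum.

Δx = (6.5 − 1.5)/5 = 1.
Right endpoints: 2.5, 3.5, 4.5, 5.5, 6.5.
r(2.5) = 48.75, r(3.5) = 83.75, r(4.5) = 128.75, r(5.5) = 183.75, r(6.5) = 248.75.
Sum = Δx · [r(2.5) + r(3.5) + r(4.5) + r(5.5) + r(6.5)].
Sum = 693.75.

693.75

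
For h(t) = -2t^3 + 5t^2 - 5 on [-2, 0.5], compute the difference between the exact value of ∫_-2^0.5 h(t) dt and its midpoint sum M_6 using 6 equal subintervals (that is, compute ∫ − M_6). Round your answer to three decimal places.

Exact integral: ∫_-2^0.5 h(t) dt ≈ 9.01042.
M_6 ≈ 8.66681.
Error ≈ 9.01042 − 8.66681 ≈ 0.344.

0.344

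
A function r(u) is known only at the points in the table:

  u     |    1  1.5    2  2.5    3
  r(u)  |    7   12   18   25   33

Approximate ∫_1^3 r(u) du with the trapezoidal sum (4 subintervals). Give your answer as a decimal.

Δu = 0.5.
T_4 = (0.5/2)·[7 + 2·12 + 2·18 + 2·25 + 33] = 37.5.

37.5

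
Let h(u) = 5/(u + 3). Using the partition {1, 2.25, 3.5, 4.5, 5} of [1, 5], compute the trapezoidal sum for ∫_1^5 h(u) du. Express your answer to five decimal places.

Subinterval widths: 1.25, 1.25, 1, 0.5.
h(1) = 1.25, h(2.25) = 20/21, h(3.5) = 10/13, h(4.5) = 2/3, h(5) = 0.625.
On each subinterval the trapezoid contributes (Δu_i/2)·[h(u_{i-1}) + h(u_i)].
Sum ≈ 3.49336.

3.49336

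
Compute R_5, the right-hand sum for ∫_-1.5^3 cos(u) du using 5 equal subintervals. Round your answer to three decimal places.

0.583

Δu = (3 − (-1.5))/5 = 0.9.
Right endpoints: -0.6, 0.3, 1.2, 2.1, 3.
f(-0.6) ≈ 0.825, f(0.3) ≈ 0.955, f(1.2) ≈ 0.362, f(2.1) ≈ -0.505, f(3) ≈ -0.990.
Sum = Δu · [f(-0.6) + f(0.3) + f(1.2) + f(2.1) + f(3)].
Sum ≈ 0.583.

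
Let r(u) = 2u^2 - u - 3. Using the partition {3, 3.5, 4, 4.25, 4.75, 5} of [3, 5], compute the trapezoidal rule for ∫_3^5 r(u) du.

Subinterval widths: 0.5, 0.5, 0.25, 0.5, 0.25.
r(3) = 12, r(3.5) = 18, r(4) = 25, r(4.25) = 28.875, r(4.75) = 37.375, r(5) = 42.
On each subinterval the trapezoid contributes (Δu_i/2)·[r(u_{i-1}) + r(u_i)].
Sum = 51.46875.

51.46875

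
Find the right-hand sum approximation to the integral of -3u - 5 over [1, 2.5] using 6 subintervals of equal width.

Δu = (2.5 − 1)/6 = 0.25.
Right endpoints: 1.25, 1.5, 1.75, 2, 2.25, 2.5.
f(1.25) = -8.75, f(1.5) = -9.5, f(1.75) = -10.25, f(2) = -11, f(2.25) = -11.75, f(2.5) = -12.5.
Sum = Δu · [f(1.25) + f(1.5) + f(1.75) + ...].
Sum = -15.9375.

-15.9375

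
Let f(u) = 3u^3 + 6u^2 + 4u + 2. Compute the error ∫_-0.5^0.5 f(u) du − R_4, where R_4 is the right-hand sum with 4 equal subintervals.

Exact integral: ∫_-0.5^0.5 f(u) du = 2.5.
R_4 = 3.15625.
Error = 2.5 − 3.15625 = -0.65625.

-0.65625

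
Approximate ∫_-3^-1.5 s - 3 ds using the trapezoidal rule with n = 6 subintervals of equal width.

Δs = (-1.5 − (-3))/6 = 0.25.
f(-3) = -6, f(-2.75) = -5.75, f(-2.5) = -5.5, f(-2.25) = -5.25, f(-2) = -5, f(-1.75) = -4.75, f(-1.5) = -4.5.
T_6 = (Δs/2)·[f(s_0) + 2f(s_1) + ... + 2f(s_{5}) + f(s_6)].
Sum = -7.875.

-7.875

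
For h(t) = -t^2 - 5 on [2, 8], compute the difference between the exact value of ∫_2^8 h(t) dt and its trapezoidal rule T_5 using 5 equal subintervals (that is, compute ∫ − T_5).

Exact integral: ∫_2^8 h(t) dt = -198.
T_5 = -199.44.
Error = -198 − (-199.44) = 1.44.

1.44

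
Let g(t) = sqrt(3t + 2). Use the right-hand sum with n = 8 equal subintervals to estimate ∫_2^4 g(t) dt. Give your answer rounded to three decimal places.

Δt = (4 − 2)/8 = 0.25.
Right endpoints: 2.25, 2.5, 2.75, 3, 3.25, 3.5, 3.75, 4.
g(2.25) ≈ 2.958, g(2.5) ≈ 3.082, g(2.75) ≈ 3.202, g(3) ≈ 3.317, g(3.25) ≈ 3.428, g(3.5) ≈ 3.536, g(3.75) ≈ 3.640, g(4) ≈ 3.742.
Sum = Δt · [g(2.25) + g(2.5) + g(2.75) + ...].
Sum ≈ 6.726.

6.726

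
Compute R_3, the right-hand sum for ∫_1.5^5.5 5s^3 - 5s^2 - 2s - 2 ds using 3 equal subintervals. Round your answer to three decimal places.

1330.796

Δs = (5.5 − 1.5)/3 = 4/3.
Right endpoints: 17/6, 25/6, 5.5.
f(17/6) = 14239/216, f(25/6) = 57143/216, f(5.5) = 667.625.
Sum = Δs · [f(17/6) + f(25/6) + f(5.5)].
Sum ≈ 1330.796.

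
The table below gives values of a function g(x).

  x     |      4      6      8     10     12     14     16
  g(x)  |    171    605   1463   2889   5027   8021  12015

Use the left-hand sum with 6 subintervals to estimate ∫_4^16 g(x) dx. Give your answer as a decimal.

Δx = 2.
Sum = 2·[171 + 605 + 1463 + 2889 + 5027 + 8021] = 36352.

36352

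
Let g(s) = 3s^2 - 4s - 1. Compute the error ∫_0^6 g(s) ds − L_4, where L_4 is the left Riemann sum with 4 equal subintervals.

56.25

Exact integral: ∫_0^6 g(s) ds = 138.
L_4 = 81.75.
Error = 138 − 81.75 = 56.25.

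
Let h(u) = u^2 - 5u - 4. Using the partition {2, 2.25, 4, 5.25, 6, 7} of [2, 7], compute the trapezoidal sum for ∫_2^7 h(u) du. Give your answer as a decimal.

Subinterval widths: 0.25, 1.75, 1.25, 0.75, 1.
h(2) = -10, h(2.25) = -10.1875, h(4) = -8, h(5.25) = -2.6875, h(6) = 2, h(7) = 10.
On each subinterval the trapezoid contributes (Δu_i/2)·[h(u_{i-1}) + h(u_i)].
Sum = -19.375.

-19.375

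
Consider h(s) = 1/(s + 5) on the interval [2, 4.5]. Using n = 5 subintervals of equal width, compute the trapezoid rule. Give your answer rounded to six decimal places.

Δs = (4.5 − 2)/5 = 0.5.
h(2) = 1/7, h(2.5) = 2/15, h(3) = 0.125, h(3.5) = 2/17, h(4) = 1/9, h(4.5) = 2/19.
T_5 = (Δs/2)·[h(s_0) + 2h(s_1) + ... + 2h(s_{4}) + h(s_5)].
Sum ≈ 0.305576.

0.305576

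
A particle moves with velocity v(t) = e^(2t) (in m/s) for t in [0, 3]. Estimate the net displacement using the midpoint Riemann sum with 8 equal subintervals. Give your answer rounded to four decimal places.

196.5747

Δt = (3 − 0)/8 = 0.375.
Midpoints: 0.1875, 0.5625, 0.9375, 1.3125, 1.6875, 2.0625, 2.4375, 2.8125.
v(0.1875) ≈ 1.4550, v(0.5625) ≈ 3.0802, v(0.9375) ≈ 6.5208, v(1.3125) ≈ 13.8046, v(1.6875) ≈ 29.2243, v(2.0625) ≈ 61.8678, v(2.4375) ≈ 130.9742, v(2.8125) ≈ 277.2723.
Sum = Δt · [v(0.1875) + v(0.5625) + v(0.9375) + ...].
Sum ≈ 196.5747.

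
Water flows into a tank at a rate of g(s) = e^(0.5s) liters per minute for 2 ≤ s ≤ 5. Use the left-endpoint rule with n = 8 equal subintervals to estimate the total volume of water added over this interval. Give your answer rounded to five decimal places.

17.20931

Δs = (5 − 2)/8 = 0.375.
Left endpoints: 2, 2.375, 2.75, 3.125, 3.5, 3.875, 4.25, 4.625.
g(2) ≈ 2.71828, g(2.375) ≈ 3.27887, g(2.75) ≈ 3.95508, g(3.125) ≈ 4.77073, g(3.5) ≈ 5.75460, g(3.875) ≈ 6.94138, g(4.25) ≈ 8.37290, g(4.625) ≈ 10.09964.
Sum = Δs · [g(2) + g(2.375) + g(2.75) + ...].
Sum ≈ 17.20931.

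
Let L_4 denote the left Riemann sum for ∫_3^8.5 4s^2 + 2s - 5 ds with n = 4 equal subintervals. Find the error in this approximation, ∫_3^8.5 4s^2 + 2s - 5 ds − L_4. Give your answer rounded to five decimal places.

174.56771

Exact integral: ∫_3^8.5 f(s) ds ≈ 818.5833333.
L_4 = 644.015625.
Error ≈ 818.5833333 − 644.015625 ≈ 174.56771.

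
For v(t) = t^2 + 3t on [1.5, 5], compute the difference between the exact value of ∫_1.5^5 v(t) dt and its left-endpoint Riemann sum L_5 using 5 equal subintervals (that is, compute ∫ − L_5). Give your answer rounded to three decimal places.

11.352

Exact integral: ∫_1.5^5 v(t) dt ≈ 74.66667.
L_5 = 63.315.
Error ≈ 74.66667 − 63.315 ≈ 11.352.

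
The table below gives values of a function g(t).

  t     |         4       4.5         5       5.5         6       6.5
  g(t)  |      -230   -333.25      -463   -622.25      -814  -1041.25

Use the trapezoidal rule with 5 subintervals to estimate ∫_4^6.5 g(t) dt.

Δt = 0.5.
T_5 = (0.5/2)·[(-230) + 2·(-333.25) + 2·(-463) + 2·(-622.25) + 2·(-814) + (-1041.25)] = -1434.0625.

-1434.0625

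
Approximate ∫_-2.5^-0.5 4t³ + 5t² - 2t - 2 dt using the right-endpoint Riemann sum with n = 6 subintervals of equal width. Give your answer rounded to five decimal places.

Δt = (-0.5 − (-2.5))/6 = 1/3.
Right endpoints: -13/6, -11/6, -1.5, -7/6, -5/6, -0.5.
f(-13/6) = -1607/108, f(-11/6) = -667/108, f(-1.5) = -1.25, f(-7/6) = 85/108, f(-5/6) = 89/108, f(-0.5) = -0.25.
Sum = Δt · [f(-13/6) + f(-11/6) + f(-1.5) + ...].
Sum ≈ -6.98148.

-6.98148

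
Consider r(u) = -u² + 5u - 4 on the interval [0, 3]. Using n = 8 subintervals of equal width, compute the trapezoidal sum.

1.4296875

Δu = (3 − 0)/8 = 0.375.
r(0) = -4, r(0.375) = -2.265625, r(0.75) = -0.8125, r(1.125) = 0.359375, r(1.5) = 1.25, r(1.875) = 1.859375, r(2.25) = 2.1875, r(2.625) = 2.234375, r(3) = 2.
T_8 = (Δu/2)·[r(u_0) + 2r(u_1) + ... + 2r(u_{7}) + r(u_8)].
Sum = 1.4296875.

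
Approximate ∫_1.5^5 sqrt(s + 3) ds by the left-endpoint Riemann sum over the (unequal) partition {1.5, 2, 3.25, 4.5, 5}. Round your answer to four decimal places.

Subinterval widths: 0.5, 1.25, 1.25, 0.5.
Left endpoints: 1.5, 2, 3.25, 4.5.
f(1.5) ≈ 2.1213, f(2) ≈ 2.2361, f(3.25) ≈ 2.5000, f(4.5) ≈ 2.7386.
Sum = Σ Δs_i · f(s_i).
Sum ≈ 8.3501.

8.3501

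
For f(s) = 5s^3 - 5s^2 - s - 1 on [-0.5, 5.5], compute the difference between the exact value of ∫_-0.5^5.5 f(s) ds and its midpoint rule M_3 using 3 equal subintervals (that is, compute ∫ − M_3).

65

Exact integral: ∫_-0.5^5.5 f(s) ds = 845.25.
M_3 = 780.25.
Error = 845.25 − 780.25 = 65.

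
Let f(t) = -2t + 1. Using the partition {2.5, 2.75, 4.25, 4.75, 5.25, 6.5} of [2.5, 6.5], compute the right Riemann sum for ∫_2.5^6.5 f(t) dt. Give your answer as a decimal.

-36.375

Subinterval widths: 0.25, 1.5, 0.5, 0.5, 1.25.
Right endpoints: 2.75, 4.25, 4.75, 5.25, 6.5.
f(2.75) = -4.5, f(4.25) = -7.5, f(4.75) = -8.5, f(5.25) = -9.5, f(6.5) = -12.
Sum = Σ Δt_i · f(t_i).
Sum = -36.375.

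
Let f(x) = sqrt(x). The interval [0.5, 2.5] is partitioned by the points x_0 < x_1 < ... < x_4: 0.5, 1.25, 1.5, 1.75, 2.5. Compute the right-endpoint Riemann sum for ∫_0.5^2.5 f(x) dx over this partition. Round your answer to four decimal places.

Subinterval widths: 0.75, 0.25, 0.25, 0.75.
Right endpoints: 1.25, 1.5, 1.75, 2.5.
f(1.25) ≈ 1.1180, f(1.5) ≈ 1.2247, f(1.75) ≈ 1.3229, f(2.5) ≈ 1.5811.
Sum = Σ Δx_i · f(x_i).
Sum ≈ 2.6613.

2.6613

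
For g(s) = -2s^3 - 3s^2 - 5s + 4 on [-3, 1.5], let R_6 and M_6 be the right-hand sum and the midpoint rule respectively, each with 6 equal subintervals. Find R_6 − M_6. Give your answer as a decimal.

-22.67578125

R_6 = 19.4765625.
M_6 = 42.15234375.
R_6 − M_6 = -22.67578125.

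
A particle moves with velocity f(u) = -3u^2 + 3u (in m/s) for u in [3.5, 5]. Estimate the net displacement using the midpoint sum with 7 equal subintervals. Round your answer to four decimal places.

Δu = (5 − 3.5)/7 = 3/14.
Midpoints: 101/28, 107/28, 113/28, 4.25, 125/28, 131/28, 137/28.
f(101/28) = -22119/784, f(107/28) = -25359/784, f(113/28) = -28815/784, f(4.25) = -41.4375, f(125/28) = -36375/784, f(131/28) = -40479/784, f(137/28) = -44799/784.
Sum = Δu · [f(101/28) + f(107/28) + f(113/28) + ...].
Sum ≈ -62.9828.

-62.9828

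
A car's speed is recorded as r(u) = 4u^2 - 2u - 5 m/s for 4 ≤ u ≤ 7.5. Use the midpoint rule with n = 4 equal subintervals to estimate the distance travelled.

418.5234375

Δu = (7.5 − 4)/4 = 0.875.
Midpoints: 4.4375, 5.3125, 6.1875, 7.0625.
r(4.4375) = 64.890625, r(5.3125) = 97.265625, r(6.1875) = 135.765625, r(7.0625) = 180.390625.
Sum = Δu · [r(4.4375) + r(5.3125) + r(6.1875) + r(7.0625)].
Sum = 418.5234375.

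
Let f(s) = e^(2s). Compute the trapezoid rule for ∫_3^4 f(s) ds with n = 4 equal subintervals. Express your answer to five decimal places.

1315.50265

Δs = (4 − 3)/4 = 0.25.
f(3) ≈ 403.42879, f(3.25) ≈ 665.14163, f(3.5) ≈ 1096.63316, f(3.75) ≈ 1808.04241, f(4) ≈ 2980.95799.
T_4 = (Δs/2)·[f(s_0) + 2f(s_1) + 2f(s_2) + 2f(s_3) + f(s_4)].
Sum ≈ 1315.50265.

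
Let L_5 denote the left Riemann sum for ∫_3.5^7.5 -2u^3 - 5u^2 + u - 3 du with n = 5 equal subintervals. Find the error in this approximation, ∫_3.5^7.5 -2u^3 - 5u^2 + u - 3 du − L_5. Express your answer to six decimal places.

-373.386667

Exact integral: ∫_3.5^7.5 f(u) du ≈ -2128.66666667.
L_5 = -1755.28.
Error ≈ -2128.66666667 − (-1755.28) ≈ -373.386667.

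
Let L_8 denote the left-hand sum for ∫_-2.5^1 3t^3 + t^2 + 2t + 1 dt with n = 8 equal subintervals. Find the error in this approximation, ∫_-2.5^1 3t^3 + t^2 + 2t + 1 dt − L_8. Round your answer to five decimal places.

Exact integral: ∫_-2.5^1 f(t) dt ≈ -24.7552083.
L_8 ≈ -36.6901855.
Error ≈ -24.7552083 − (-36.6901855) ≈ 11.93498.

11.93498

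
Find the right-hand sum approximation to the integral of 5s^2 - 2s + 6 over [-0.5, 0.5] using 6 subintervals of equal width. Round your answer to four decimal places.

Δs = (0.5 − (-0.5))/6 = 1/6.
Right endpoints: -1/3, -1/6, 0, 1/6, 1/3, 0.5.
f(-1/3) = 65/9, f(-1/6) = 233/36, f(0) = 6, f(1/6) = 209/36, f(1/3) = 53/9, f(0.5) = 6.25.
Sum = Δs · [f(-1/3) + f(-1/6) + f(0) + ...].
Sum ≈ 6.2731.

6.2731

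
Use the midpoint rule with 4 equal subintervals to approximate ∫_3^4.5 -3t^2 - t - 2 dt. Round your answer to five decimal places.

Δt = (4.5 − 3)/4 = 0.375.
Midpoints: 3.1875, 3.5625, 3.9375, 4.3125.
f(3.1875) = -35.66796875, f(3.5625) = -43.63671875, f(3.9375) = -52.44921875, f(4.3125) = -62.10546875.
Sum = Δt · [f(3.1875) + f(3.5625) + f(3.9375) + f(4.3125)].
Sum ≈ -72.69727.

-72.69727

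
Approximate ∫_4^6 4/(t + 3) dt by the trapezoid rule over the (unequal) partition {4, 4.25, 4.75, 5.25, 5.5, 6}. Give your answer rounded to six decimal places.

Subinterval widths: 0.25, 0.5, 0.5, 0.25, 0.5.
f(4) = 4/7, f(4.25) = 16/29, f(4.75) = 16/31, f(5.25) = 16/33, f(5.5) = 8/17, f(6) = 4/9.
On each subinterval the trapezoid contributes (Δt_i/2)·[f(t_{i-1}) + f(t_i)].
Sum ≈ 1.005790.

1.005790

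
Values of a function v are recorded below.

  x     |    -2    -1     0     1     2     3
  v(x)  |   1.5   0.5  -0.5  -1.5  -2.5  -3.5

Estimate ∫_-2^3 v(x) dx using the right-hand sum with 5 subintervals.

Δx = 1.
Sum = 1·[0.5 + (-0.5) + (-1.5) + (-2.5) + (-3.5)] = -7.5.

-7.5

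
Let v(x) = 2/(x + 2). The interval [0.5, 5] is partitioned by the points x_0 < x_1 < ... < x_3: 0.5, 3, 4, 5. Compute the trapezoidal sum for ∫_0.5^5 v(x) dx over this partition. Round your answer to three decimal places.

2.176

Subinterval widths: 2.5, 1, 1.
v(0.5) = 0.8, v(3) = 0.4, v(4) = 1/3, v(5) = 2/7.
On each subinterval the trapezoid contributes (Δx_i/2)·[v(x_{i-1}) + v(x_i)].
Sum ≈ 2.176.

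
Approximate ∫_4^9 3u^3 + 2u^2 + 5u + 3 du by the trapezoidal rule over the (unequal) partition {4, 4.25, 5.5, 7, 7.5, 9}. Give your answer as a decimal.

Subinterval widths: 0.25, 1.25, 1.5, 0.5, 1.5.
f(4) = 247, f(4.25) = 290.671875, f(5.5) = 590.125, f(7) = 1165, f(7.5) = 1418.625, f(9) = 2397.
On each subinterval the trapezoid contributes (Δu_i/2)·[f(u_{i-1}) + f(u_i)].
Sum = 5441.67578125.

5441.67578125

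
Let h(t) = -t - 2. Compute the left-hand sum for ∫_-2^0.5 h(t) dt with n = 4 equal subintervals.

Δt = (0.5 − (-2))/4 = 0.625.
Left endpoints: -2, -1.375, -0.75, -0.125.
h(-2) = 0, h(-1.375) = -0.625, h(-0.75) = -1.25, h(-0.125) = -1.875.
Sum = Δt · [h(-2) + h(-1.375) + h(-0.75) + h(-0.125)].
Sum = -2.34375.

-2.34375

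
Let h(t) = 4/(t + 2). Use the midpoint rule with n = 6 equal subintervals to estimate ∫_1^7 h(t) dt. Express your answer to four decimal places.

Δt = (7 − 1)/6 = 1.
Midpoints: 1.5, 2.5, 3.5, 4.5, 5.5, 6.5.
h(1.5) = 8/7, h(2.5) = 8/9, h(3.5) = 8/11, h(4.5) = 8/13, h(5.5) = 8/15, h(6.5) = 8/17.
Sum = Δt · [h(1.5) + h(2.5) + h(3.5) + ...].
Sum ≈ 4.3783.

4.3783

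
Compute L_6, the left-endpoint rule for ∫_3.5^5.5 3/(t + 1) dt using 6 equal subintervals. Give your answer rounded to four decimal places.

Δt = (5.5 − 3.5)/6 = 1/3.
Left endpoints: 3.5, 23/6, 25/6, 4.5, 29/6, 31/6.
f(3.5) = 2/3, f(23/6) = 18/29, f(25/6) = 18/31, f(4.5) = 6/11, f(29/6) = 18/35, f(31/6) = 18/37.
Sum = Δt · [f(3.5) + f(23/6) + f(25/6) + ...].
Sum ≈ 1.1381.

1.1381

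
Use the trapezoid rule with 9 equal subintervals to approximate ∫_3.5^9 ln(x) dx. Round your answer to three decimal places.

Δx = (9 − 3.5)/9 = 11/18.
f(3.5) ≈ 1.253, f(37/9) ≈ 1.414, f(85/18) ≈ 1.552, f(16/3) ≈ 1.674, f(107/18) ≈ 1.782, f(59/9) ≈ 1.880, f(43/6) ≈ 1.969, f(70/9) ≈ 2.051, f(151/18) ≈ 2.127, f(9) ≈ 2.197.
T_9 = (Δx/2)·[f(x_0) + 2f(x_1) + ... + 2f(x_{8}) + f(x_9)].
Sum ≈ 9.885.

9.885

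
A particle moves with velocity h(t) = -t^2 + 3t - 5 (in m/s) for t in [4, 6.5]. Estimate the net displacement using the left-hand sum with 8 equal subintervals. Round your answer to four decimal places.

-40.4443

Δt = (6.5 − 4)/8 = 0.3125.
Left endpoints: 4, 4.3125, 4.625, 4.9375, 5.25, 5.5625, 5.875, 6.1875.
h(4) = -9, h(4.3125) = -10.66015625, h(4.625) = -12.515625, h(4.9375) = -14.56640625, h(5.25) = -16.8125, h(5.5625) = -19.25390625, h(5.875) = -21.890625, h(6.1875) = -24.72265625.
Sum = Δt · [h(4) + h(4.3125) + h(4.625) + ...].
Sum ≈ -40.4443.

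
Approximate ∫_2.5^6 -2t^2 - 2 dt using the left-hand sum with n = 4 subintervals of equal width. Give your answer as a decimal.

-115.4453125

Δt = (6 − 2.5)/4 = 0.875.
Left endpoints: 2.5, 3.375, 4.25, 5.125.
f(2.5) = -14.5, f(3.375) = -24.78125, f(4.25) = -38.125, f(5.125) = -54.53125.
Sum = Δt · [f(2.5) + f(3.375) + f(4.25) + f(5.125)].
Sum = -115.4453125.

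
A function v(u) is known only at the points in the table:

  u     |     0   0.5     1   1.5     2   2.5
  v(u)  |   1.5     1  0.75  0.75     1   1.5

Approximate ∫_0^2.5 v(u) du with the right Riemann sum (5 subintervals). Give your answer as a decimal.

Δu = 0.5.
Sum = 0.5·[1 + 0.75 + 0.75 + 1 + 1.5] = 2.5.

2.5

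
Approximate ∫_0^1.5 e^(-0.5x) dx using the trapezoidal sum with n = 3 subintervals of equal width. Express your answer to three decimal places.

Δx = (1.5 − 0)/3 = 0.5.
f(0) ≈ 1.000, f(0.5) ≈ 0.779, f(1) ≈ 0.607, f(1.5) ≈ 0.472.
T_3 = (Δx/2)·[f(x_0) + 2f(x_1) + 2f(x_2) + f(x_3)].
Sum ≈ 1.061.

1.061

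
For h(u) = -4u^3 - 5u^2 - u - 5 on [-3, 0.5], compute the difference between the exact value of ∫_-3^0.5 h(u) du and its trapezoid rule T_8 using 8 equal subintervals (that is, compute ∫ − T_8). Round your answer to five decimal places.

Exact integral: ∫_-3^0.5 h(u) du ≈ 22.6041667.
T_8 ≈ 23.7207031.
Error ≈ 22.6041667 − 23.7207031 ≈ -1.11654.

-1.11654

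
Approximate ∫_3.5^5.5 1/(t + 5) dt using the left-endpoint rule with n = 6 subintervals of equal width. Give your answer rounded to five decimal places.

0.21509

Δt = (5.5 − 3.5)/6 = 1/3.
Left endpoints: 3.5, 23/6, 25/6, 4.5, 29/6, 31/6.
f(3.5) = 2/17, f(23/6) = 6/53, f(25/6) = 6/55, f(4.5) = 2/19, f(29/6) = 6/59, f(31/6) = 6/61.
Sum = Δt · [f(3.5) + f(23/6) + f(25/6) + ...].
Sum ≈ 0.21509.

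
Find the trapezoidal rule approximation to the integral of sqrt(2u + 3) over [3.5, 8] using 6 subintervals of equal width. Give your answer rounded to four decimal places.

Δu = (8 − 3.5)/6 = 0.75.
f(3.5) ≈ 3.1623, f(4.25) ≈ 3.3912, f(5) ≈ 3.6056, f(5.75) ≈ 3.8079, f(6.5) ≈ 4.0000, f(7.25) ≈ 4.1833, f(8) ≈ 4.3589.
T_6 = (Δu/2)·[f(u_0) + 2f(u_1) + ... + 2f(u_{5}) + f(u_6)].
Sum ≈ 17.0614.

17.0614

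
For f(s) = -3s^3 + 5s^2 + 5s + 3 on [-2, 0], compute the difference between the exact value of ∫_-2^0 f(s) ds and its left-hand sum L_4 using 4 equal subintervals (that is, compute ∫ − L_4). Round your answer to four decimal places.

Exact integral: ∫_-2^0 f(s) ds ≈ 21.333333.
L_4 = 31.
Error ≈ 21.333333 − 31 ≈ -9.6667.

-9.6667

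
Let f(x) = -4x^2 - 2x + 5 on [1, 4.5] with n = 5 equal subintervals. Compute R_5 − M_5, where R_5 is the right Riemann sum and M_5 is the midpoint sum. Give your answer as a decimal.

-31.115

R_5 = -152.46.
M_5 = -121.345.
R_5 − M_5 = -31.115.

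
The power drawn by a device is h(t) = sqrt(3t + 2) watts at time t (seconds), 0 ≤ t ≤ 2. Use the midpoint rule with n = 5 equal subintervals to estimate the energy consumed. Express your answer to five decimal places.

Δt = (2 − 0)/5 = 0.4.
Midpoints: 0.2, 0.6, 1, 1.4, 1.8.
h(0.2) ≈ 1.61245, h(0.6) ≈ 1.94936, h(1) ≈ 2.23607, h(1.4) ≈ 2.48998, h(1.8) ≈ 2.72029.
Sum = Δt · [h(0.2) + h(0.6) + h(1) + h(1.4) + h(1.8)].
Sum ≈ 4.40326.

4.40326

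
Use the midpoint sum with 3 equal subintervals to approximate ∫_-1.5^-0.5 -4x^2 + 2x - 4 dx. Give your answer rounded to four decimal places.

Δx = (-0.5 − (-1.5))/3 = 1/3.
Midpoints: -4/3, -1, -2/3.
f(-4/3) = -124/9, f(-1) = -10, f(-2/3) = -64/9.
Sum = Δx · [f(-4/3) + f(-1) + f(-2/3)].
Sum ≈ -10.2963.

-10.2963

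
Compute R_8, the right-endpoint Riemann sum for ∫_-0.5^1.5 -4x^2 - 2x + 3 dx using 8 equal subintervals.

Δx = (1.5 − (-0.5))/8 = 0.25.
Right endpoints: -0.25, 0, 0.25, 0.5, 0.75, 1, 1.25, 1.5.
f(-0.25) = 3.25, f(0) = 3, f(0.25) = 2.25, f(0.5) = 1, f(0.75) = -0.75, f(1) = -3, f(1.25) = -5.75, f(1.5) = -9.
Sum = Δx · [f(-0.25) + f(0) + f(0.25) + ...].
Sum = -2.25.

-2.25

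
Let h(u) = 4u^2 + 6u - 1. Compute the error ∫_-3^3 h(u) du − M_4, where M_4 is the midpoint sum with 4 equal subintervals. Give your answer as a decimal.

4.5

Exact integral: ∫_-3^3 h(u) du = 66.
M_4 = 61.5.
Error = 66 − 61.5 = 4.5.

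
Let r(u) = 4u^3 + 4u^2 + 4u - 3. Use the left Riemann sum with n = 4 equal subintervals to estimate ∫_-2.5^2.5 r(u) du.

-58.75

Δu = (2.5 − (-2.5))/4 = 1.25.
Left endpoints: -2.5, -1.25, 0, 1.25.
r(-2.5) = -50.5, r(-1.25) = -9.5625, r(0) = -3, r(1.25) = 16.0625.
Sum = Δu · [r(-2.5) + r(-1.25) + r(0) + r(1.25)].
Sum = -58.75.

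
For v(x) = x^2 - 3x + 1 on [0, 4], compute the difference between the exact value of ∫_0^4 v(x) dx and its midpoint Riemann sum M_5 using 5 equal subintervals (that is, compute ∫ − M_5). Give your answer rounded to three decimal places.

0.213

Exact integral: ∫_0^4 v(x) dx ≈ 1.33333.
M_5 = 1.12.
Error ≈ 1.33333 − 1.12 ≈ 0.213.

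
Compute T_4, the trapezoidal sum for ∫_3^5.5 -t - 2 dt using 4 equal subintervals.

Δt = (5.5 − 3)/4 = 0.625.
f(3) = -5, f(3.625) = -5.625, f(4.25) = -6.25, f(4.875) = -6.875, f(5.5) = -7.5.
T_4 = (Δt/2)·[f(t_0) + 2f(t_1) + 2f(t_2) + 2f(t_3) + f(t_4)].
Sum = -15.625.

-15.625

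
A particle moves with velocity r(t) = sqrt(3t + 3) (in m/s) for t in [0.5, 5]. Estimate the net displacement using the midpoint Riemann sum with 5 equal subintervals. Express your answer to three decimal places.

Δt = (5 − 0.5)/5 = 0.9.
Midpoints: 0.95, 1.85, 2.75, 3.65, 4.55.
r(0.95) ≈ 2.419, r(1.85) ≈ 2.924, r(2.75) ≈ 3.354, r(3.65) ≈ 3.735, r(4.55) ≈ 4.080.
Sum = Δt · [r(0.95) + r(1.85) + r(2.75) + r(3.65) + r(4.55)].
Sum ≈ 14.861.

14.861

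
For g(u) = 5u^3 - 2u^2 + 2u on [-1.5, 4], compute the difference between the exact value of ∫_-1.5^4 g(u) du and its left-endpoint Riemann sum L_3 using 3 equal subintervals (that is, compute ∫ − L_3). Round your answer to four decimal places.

242.0700

Exact integral: ∫_-1.5^4 g(u) du ≈ 282.505208.
L_3 ≈ 40.435185.
Error ≈ 282.505208 − 40.435185 ≈ 242.0700.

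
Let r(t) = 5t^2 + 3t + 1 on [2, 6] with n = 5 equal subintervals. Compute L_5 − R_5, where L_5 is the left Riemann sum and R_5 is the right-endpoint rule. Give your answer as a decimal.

-137.6

L_5 = 332.
R_5 = 469.6.
L_5 − R_5 = -137.6.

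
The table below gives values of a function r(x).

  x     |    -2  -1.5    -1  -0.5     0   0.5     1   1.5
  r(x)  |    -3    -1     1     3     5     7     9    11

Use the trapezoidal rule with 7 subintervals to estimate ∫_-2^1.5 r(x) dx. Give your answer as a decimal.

14

Δx = 0.5.
T_7 = (0.5/2)·[(-3) + 2·(-1) + 2·1 + 2·3 + 2·5 + 2·7 + 2·9 + 11] = 14.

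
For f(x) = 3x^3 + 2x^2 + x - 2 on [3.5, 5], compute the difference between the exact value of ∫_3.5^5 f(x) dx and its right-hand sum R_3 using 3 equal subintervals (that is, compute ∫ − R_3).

Exact integral: ∫_3.5^5 f(x) dx = 414.328125.
R_3 = 485.1875.
Error = 414.328125 − 485.1875 = -70.859375.

-70.859375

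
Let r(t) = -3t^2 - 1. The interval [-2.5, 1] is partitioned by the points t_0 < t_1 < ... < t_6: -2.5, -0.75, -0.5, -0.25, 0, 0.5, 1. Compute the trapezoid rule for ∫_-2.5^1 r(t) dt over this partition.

Subinterval widths: 1.75, 0.25, 0.25, 0.25, 0.5, 0.5.
r(-2.5) = -19.75, r(-0.75) = -2.6875, r(-0.5) = -1.75, r(-0.25) = -1.1875, r(0) = -1, r(0.5) = -1.75, r(1) = -4.
On each subinterval the trapezoid contributes (Δt_i/2)·[r(t_{i-1}) + r(t_i)].
Sum = -22.953125.

-22.953125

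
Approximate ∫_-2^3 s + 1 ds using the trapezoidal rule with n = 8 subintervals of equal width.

Δs = (3 − (-2))/8 = 0.625.
f(-2) = -1, f(-1.375) = -0.375, f(-0.75) = 0.25, f(-0.125) = 0.875, f(0.5) = 1.5, f(1.125) = 2.125, f(1.75) = 2.75, f(2.375) = 3.375, f(3) = 4.
T_8 = (Δs/2)·[f(s_0) + 2f(s_1) + ... + 2f(s_{7}) + f(s_8)].
Sum = 7.5.

7.5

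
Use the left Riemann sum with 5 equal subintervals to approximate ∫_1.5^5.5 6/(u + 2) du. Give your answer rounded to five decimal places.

4.95886

Δu = (5.5 − 1.5)/5 = 0.8.
Left endpoints: 1.5, 2.3, 3.1, 3.9, 4.7.
f(1.5) = 12/7, f(2.3) = 60/43, f(3.1) = 20/17, f(3.9) = 60/59, f(4.7) = 60/67.
Sum = Δu · [f(1.5) + f(2.3) + f(3.1) + f(3.9) + f(4.7)].
Sum ≈ 4.95886.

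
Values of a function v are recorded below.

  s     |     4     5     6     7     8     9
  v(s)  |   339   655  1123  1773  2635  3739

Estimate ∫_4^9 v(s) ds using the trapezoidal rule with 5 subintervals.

Δs = 1.
T_5 = (1/2)·[339 + 2·655 + 2·1123 + 2·1773 + 2·2635 + 3739] = 8225.

8225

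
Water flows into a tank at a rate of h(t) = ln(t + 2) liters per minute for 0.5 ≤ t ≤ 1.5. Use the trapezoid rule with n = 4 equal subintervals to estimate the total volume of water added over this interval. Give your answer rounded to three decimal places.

1.093

Δt = (1.5 − 0.5)/4 = 0.25.
h(0.5) ≈ 0.916, h(0.75) ≈ 1.012, h(1) ≈ 1.099, h(1.25) ≈ 1.179, h(1.5) ≈ 1.253.
T_4 = (Δt/2)·[h(t_0) + 2h(t_1) + 2h(t_2) + 2h(t_3) + h(t_4)].
Sum ≈ 1.093.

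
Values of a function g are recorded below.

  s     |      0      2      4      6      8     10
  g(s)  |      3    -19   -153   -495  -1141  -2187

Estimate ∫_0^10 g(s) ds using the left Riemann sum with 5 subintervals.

Δs = 2.
Sum = 2·[3 + (-19) + (-153) + (-495) + (-1141)] = -3610.

-3610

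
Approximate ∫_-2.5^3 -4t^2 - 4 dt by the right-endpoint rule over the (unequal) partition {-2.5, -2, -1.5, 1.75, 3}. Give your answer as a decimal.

-119.3125

Subinterval widths: 0.5, 0.5, 3.25, 1.25.
Right endpoints: -2, -1.5, 1.75, 3.
f(-2) = -20, f(-1.5) = -13, f(1.75) = -16.25, f(3) = -40.
Sum = Σ Δt_i · f(t_i).
Sum = -119.3125.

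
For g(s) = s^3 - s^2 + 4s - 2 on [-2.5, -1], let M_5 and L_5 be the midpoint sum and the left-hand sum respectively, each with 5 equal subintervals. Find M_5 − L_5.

M_5 = -27.8203125.
L_5 = -31.9125.
M_5 − L_5 = 4.0921875.

4.0921875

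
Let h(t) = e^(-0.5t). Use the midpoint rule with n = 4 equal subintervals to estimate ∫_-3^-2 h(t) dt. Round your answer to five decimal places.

3.52452

Δt = (-2 − (-3))/4 = 0.25.
Midpoints: -2.875, -2.625, -2.375, -2.125.
h(-2.875) ≈ 4.21016, h(-2.625) ≈ 3.71545, h(-2.375) ≈ 3.27887, h(-2.125) ≈ 2.89360.
Sum = Δt · [h(-2.875) + h(-2.625) + h(-2.375) + h(-2.125)].
Sum ≈ 3.52452.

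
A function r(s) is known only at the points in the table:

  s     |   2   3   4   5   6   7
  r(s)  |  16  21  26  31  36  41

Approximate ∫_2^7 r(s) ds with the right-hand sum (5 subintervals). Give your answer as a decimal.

Δs = 1.
Sum = 1·[21 + 26 + 31 + 36 + 41] = 155.

155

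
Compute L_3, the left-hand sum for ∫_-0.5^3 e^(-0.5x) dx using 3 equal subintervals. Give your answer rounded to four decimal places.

2.8005

Δx = (3 − (-0.5))/3 = 7/6.
Left endpoints: -0.5, 2/3, 11/6.
f(-0.5) ≈ 1.2840, f(2/3) ≈ 0.7165, f(11/6) ≈ 0.3998.
Sum = Δx · [f(-0.5) + f(2/3) + f(11/6)].
Sum ≈ 2.8005.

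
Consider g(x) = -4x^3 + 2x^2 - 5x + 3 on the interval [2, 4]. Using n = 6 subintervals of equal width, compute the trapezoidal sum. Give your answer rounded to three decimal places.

-227.926

Δx = (4 − 2)/6 = 1/3.
g(2) = -31, g(7/3) = -1312/27, g(8/3) = -1943/27, g(3) = -102, g(10/3) = -3769/27, g(11/3) = -5012/27, g(4) = -241.
T_6 = (Δx/2)·[g(x_0) + 2g(x_1) + ... + 2g(x_{5}) + g(x_6)].
Sum ≈ -227.926.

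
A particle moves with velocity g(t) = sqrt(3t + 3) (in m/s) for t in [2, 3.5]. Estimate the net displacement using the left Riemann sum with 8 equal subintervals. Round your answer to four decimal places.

Δt = (3.5 − 2)/8 = 0.1875.
Left endpoints: 2, 2.1875, 2.375, 2.5625, 2.75, 2.9375, 3.125, 3.3125.
g(2) ≈ 3.0000, g(2.1875) ≈ 3.0923, g(2.375) ≈ 3.1820, g(2.5625) ≈ 3.2692, g(2.75) ≈ 3.3541, g(2.9375) ≈ 3.4369, g(3.125) ≈ 3.5178, g(3.3125) ≈ 3.5969.
Sum = Δt · [g(2) + g(2.1875) + g(2.375) + ...].
Sum ≈ 4.9592.

4.9592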